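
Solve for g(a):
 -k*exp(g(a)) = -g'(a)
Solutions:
 g(a) = log(-1/(C1 + a*k))


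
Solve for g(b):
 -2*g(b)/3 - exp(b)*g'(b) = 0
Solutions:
 g(b) = C1*exp(2*exp(-b)/3)


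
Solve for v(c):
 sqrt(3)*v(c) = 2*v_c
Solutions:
 v(c) = C1*exp(sqrt(3)*c/2)


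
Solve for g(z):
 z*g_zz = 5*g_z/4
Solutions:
 g(z) = C1 + C2*z^(9/4)


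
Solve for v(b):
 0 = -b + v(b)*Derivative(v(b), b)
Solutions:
 v(b) = -sqrt(C1 + b^2)
 v(b) = sqrt(C1 + b^2)


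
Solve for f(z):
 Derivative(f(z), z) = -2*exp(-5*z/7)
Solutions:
 f(z) = C1 + 14*exp(-5*z/7)/5


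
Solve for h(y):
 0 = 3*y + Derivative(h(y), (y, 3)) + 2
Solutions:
 h(y) = C1 + C2*y + C3*y^2 - y^4/8 - y^3/3


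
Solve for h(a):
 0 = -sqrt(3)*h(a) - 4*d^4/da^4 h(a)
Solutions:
 h(a) = (C1*sin(3^(1/8)*a/2) + C2*cos(3^(1/8)*a/2))*exp(-3^(1/8)*a/2) + (C3*sin(3^(1/8)*a/2) + C4*cos(3^(1/8)*a/2))*exp(3^(1/8)*a/2)


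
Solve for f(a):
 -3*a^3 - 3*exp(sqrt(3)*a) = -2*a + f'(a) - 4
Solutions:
 f(a) = C1 - 3*a^4/4 + a^2 + 4*a - sqrt(3)*exp(sqrt(3)*a)


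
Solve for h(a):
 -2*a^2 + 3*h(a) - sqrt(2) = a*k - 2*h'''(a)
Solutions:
 h(a) = C3*exp(-2^(2/3)*3^(1/3)*a/2) + 2*a^2/3 + a*k/3 + (C1*sin(2^(2/3)*3^(5/6)*a/4) + C2*cos(2^(2/3)*3^(5/6)*a/4))*exp(2^(2/3)*3^(1/3)*a/4) + sqrt(2)/3


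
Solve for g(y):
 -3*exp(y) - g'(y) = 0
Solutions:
 g(y) = C1 - 3*exp(y)


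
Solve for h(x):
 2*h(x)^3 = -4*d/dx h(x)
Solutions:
 h(x) = -sqrt(-1/(C1 - x))
 h(x) = sqrt(-1/(C1 - x))


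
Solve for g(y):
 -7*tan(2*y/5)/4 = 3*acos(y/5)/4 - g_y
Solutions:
 g(y) = C1 + 3*y*acos(y/5)/4 - 3*sqrt(25 - y^2)/4 - 35*log(cos(2*y/5))/8


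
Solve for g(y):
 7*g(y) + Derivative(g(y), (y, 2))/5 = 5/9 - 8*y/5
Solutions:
 g(y) = C1*sin(sqrt(35)*y) + C2*cos(sqrt(35)*y) - 8*y/35 + 5/63


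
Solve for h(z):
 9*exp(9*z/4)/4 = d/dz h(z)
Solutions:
 h(z) = C1 + exp(9*z/4)


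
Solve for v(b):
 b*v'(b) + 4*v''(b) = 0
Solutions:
 v(b) = C1 + C2*erf(sqrt(2)*b/4)


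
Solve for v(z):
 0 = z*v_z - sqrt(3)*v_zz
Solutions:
 v(z) = C1 + C2*erfi(sqrt(2)*3^(3/4)*z/6)


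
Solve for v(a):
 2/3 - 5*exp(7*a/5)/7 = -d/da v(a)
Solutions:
 v(a) = C1 - 2*a/3 + 25*exp(7*a/5)/49


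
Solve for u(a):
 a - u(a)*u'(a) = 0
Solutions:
 u(a) = -sqrt(C1 + a^2)
 u(a) = sqrt(C1 + a^2)


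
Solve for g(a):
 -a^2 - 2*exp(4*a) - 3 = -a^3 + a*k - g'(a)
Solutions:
 g(a) = C1 - a^4/4 + a^3/3 + a^2*k/2 + 3*a + exp(4*a)/2


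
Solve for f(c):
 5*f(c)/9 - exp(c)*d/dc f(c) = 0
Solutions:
 f(c) = C1*exp(-5*exp(-c)/9)


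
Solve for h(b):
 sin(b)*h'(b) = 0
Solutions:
 h(b) = C1


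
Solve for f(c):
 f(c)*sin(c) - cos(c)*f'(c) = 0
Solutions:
 f(c) = C1/cos(c)


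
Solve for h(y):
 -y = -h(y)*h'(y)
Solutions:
 h(y) = -sqrt(C1 + y^2)
 h(y) = sqrt(C1 + y^2)


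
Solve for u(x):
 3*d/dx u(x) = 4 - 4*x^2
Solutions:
 u(x) = C1 - 4*x^3/9 + 4*x/3


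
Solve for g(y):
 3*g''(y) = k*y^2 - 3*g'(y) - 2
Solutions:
 g(y) = C1 + C2*exp(-y) + k*y^3/9 - k*y^2/3 + 2*k*y/3 - 2*y/3


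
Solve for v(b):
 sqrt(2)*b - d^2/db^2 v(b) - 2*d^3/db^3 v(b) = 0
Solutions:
 v(b) = C1 + C2*b + C3*exp(-b/2) + sqrt(2)*b^3/6 - sqrt(2)*b^2


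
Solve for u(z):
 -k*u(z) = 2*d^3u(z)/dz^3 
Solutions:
 u(z) = C1*exp(2^(2/3)*z*(-k)^(1/3)/2) + C2*exp(2^(2/3)*z*(-k)^(1/3)*(-1 + sqrt(3)*I)/4) + C3*exp(-2^(2/3)*z*(-k)^(1/3)*(1 + sqrt(3)*I)/4)


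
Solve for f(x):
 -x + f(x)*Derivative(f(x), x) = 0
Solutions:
 f(x) = -sqrt(C1 + x^2)
 f(x) = sqrt(C1 + x^2)


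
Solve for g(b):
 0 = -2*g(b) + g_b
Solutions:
 g(b) = C1*exp(2*b)


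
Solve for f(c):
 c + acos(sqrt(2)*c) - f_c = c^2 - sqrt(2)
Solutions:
 f(c) = C1 - c^3/3 + c^2/2 + c*acos(sqrt(2)*c) + sqrt(2)*c - sqrt(2)*sqrt(1 - 2*c^2)/2


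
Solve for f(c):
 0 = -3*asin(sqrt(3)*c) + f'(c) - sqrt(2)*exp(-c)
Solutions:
 f(c) = C1 + 3*c*asin(sqrt(3)*c) + sqrt(3)*sqrt(1 - 3*c^2) - sqrt(2)*exp(-c)


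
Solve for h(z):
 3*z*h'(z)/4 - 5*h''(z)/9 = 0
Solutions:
 h(z) = C1 + C2*erfi(3*sqrt(30)*z/20)


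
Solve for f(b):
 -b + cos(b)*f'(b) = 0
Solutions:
 f(b) = C1 + Integral(b/cos(b), b)


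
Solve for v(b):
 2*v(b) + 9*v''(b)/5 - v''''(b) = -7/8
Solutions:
 v(b) = C1*exp(-sqrt(10)*b*sqrt(9 + sqrt(281))/10) + C2*exp(sqrt(10)*b*sqrt(9 + sqrt(281))/10) + C3*sin(sqrt(10)*b*sqrt(-9 + sqrt(281))/10) + C4*cos(sqrt(10)*b*sqrt(-9 + sqrt(281))/10) - 7/16


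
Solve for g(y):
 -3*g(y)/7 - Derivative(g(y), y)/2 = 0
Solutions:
 g(y) = C1*exp(-6*y/7)


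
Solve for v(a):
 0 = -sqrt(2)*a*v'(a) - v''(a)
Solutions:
 v(a) = C1 + C2*erf(2^(3/4)*a/2)


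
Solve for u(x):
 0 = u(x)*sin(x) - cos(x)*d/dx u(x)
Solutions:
 u(x) = C1/cos(x)


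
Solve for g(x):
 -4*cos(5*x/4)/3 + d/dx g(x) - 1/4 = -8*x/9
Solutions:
 g(x) = C1 - 4*x^2/9 + x/4 + 16*sin(5*x/4)/15


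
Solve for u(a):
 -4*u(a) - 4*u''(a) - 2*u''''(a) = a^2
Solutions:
 u(a) = -a^2/4 + (C1*sin(2^(1/4)*a*sqrt(sqrt(2) + 2)/2) + C2*cos(2^(1/4)*a*sqrt(sqrt(2) + 2)/2))*exp(-2^(1/4)*a*sqrt(2 - sqrt(2))/2) + (C3*sin(2^(1/4)*a*sqrt(sqrt(2) + 2)/2) + C4*cos(2^(1/4)*a*sqrt(sqrt(2) + 2)/2))*exp(2^(1/4)*a*sqrt(2 - sqrt(2))/2) + 1/2


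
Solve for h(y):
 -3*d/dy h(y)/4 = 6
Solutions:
 h(y) = C1 - 8*y


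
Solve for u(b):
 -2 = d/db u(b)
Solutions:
 u(b) = C1 - 2*b


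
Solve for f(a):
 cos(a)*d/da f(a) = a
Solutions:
 f(a) = C1 + Integral(a/cos(a), a)


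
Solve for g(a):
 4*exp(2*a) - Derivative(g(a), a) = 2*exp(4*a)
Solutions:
 g(a) = C1 - exp(4*a)/2 + 2*exp(2*a)


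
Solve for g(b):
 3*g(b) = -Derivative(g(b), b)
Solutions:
 g(b) = C1*exp(-3*b)


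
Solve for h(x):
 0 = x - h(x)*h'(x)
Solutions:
 h(x) = -sqrt(C1 + x^2)
 h(x) = sqrt(C1 + x^2)


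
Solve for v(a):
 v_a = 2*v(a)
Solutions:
 v(a) = C1*exp(2*a)


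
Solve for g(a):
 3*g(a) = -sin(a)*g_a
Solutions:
 g(a) = C1*(cos(a) + 1)^(3/2)/(cos(a) - 1)^(3/2)


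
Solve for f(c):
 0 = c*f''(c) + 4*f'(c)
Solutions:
 f(c) = C1 + C2/c^3


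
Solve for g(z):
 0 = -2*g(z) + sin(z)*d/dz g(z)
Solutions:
 g(z) = C1*(cos(z) - 1)/(cos(z) + 1)


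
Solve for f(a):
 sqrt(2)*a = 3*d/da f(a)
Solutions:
 f(a) = C1 + sqrt(2)*a^2/6


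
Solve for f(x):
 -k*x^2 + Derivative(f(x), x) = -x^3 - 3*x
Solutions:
 f(x) = C1 + k*x^3/3 - x^4/4 - 3*x^2/2


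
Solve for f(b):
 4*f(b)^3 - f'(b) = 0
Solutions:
 f(b) = -sqrt(2)*sqrt(-1/(C1 + 4*b))/2
 f(b) = sqrt(2)*sqrt(-1/(C1 + 4*b))/2


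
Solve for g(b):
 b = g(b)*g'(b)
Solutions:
 g(b) = -sqrt(C1 + b^2)
 g(b) = sqrt(C1 + b^2)


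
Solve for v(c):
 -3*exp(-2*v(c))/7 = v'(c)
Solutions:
 v(c) = log(-sqrt(C1 - 42*c)) - log(7)
 v(c) = log(C1 - 42*c)/2 - log(7)


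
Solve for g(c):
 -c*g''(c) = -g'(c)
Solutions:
 g(c) = C1 + C2*c^2


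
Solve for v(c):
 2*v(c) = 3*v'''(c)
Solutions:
 v(c) = C3*exp(2^(1/3)*3^(2/3)*c/3) + (C1*sin(2^(1/3)*3^(1/6)*c/2) + C2*cos(2^(1/3)*3^(1/6)*c/2))*exp(-2^(1/3)*3^(2/3)*c/6)


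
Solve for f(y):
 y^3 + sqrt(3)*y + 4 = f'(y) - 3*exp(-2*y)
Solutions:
 f(y) = C1 + y^4/4 + sqrt(3)*y^2/2 + 4*y - 3*exp(-2*y)/2


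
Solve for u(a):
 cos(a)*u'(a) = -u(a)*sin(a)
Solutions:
 u(a) = C1*cos(a)


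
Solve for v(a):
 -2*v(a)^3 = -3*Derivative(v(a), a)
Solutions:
 v(a) = -sqrt(6)*sqrt(-1/(C1 + 2*a))/2
 v(a) = sqrt(6)*sqrt(-1/(C1 + 2*a))/2


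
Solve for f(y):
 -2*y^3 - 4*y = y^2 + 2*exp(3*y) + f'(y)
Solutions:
 f(y) = C1 - y^4/2 - y^3/3 - 2*y^2 - 2*exp(3*y)/3


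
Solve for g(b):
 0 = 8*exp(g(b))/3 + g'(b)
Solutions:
 g(b) = log(1/(C1 + 8*b)) + log(3)


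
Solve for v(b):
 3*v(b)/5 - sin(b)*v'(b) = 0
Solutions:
 v(b) = C1*(cos(b) - 1)^(3/10)/(cos(b) + 1)^(3/10)


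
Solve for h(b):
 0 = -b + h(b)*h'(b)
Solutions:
 h(b) = -sqrt(C1 + b^2)
 h(b) = sqrt(C1 + b^2)


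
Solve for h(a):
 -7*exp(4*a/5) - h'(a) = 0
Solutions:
 h(a) = C1 - 35*exp(4*a/5)/4


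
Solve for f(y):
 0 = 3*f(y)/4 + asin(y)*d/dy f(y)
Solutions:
 f(y) = C1*exp(-3*Integral(1/asin(y), y)/4)


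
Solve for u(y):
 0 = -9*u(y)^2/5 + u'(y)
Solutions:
 u(y) = -5/(C1 + 9*y)


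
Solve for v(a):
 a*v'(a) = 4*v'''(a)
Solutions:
 v(a) = C1 + Integral(C2*airyai(2^(1/3)*a/2) + C3*airybi(2^(1/3)*a/2), a)


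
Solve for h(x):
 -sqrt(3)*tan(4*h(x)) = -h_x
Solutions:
 h(x) = -asin(C1*exp(4*sqrt(3)*x))/4 + pi/4
 h(x) = asin(C1*exp(4*sqrt(3)*x))/4


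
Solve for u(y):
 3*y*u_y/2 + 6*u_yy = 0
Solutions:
 u(y) = C1 + C2*erf(sqrt(2)*y/4)


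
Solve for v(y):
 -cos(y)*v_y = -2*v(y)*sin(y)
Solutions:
 v(y) = C1/cos(y)^2


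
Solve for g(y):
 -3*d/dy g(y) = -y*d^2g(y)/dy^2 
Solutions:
 g(y) = C1 + C2*y^4


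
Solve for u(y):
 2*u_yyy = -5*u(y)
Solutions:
 u(y) = C3*exp(-2^(2/3)*5^(1/3)*y/2) + (C1*sin(2^(2/3)*sqrt(3)*5^(1/3)*y/4) + C2*cos(2^(2/3)*sqrt(3)*5^(1/3)*y/4))*exp(2^(2/3)*5^(1/3)*y/4)


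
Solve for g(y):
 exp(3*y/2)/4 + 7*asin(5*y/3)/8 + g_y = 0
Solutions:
 g(y) = C1 - 7*y*asin(5*y/3)/8 - 7*sqrt(9 - 25*y^2)/40 - exp(3*y/2)/6


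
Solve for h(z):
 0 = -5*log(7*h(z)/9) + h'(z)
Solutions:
 Integral(1/(-log(_y) - log(7) + 2*log(3)), (_y, h(z)))/5 = C1 - z


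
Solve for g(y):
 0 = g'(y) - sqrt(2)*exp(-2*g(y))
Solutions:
 g(y) = log(-sqrt(C1 + 2*sqrt(2)*y))
 g(y) = log(C1 + 2*sqrt(2)*y)/2


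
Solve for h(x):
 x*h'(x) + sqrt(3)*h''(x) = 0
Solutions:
 h(x) = C1 + C2*erf(sqrt(2)*3^(3/4)*x/6)


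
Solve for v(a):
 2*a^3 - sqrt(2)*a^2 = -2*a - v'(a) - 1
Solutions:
 v(a) = C1 - a^4/2 + sqrt(2)*a^3/3 - a^2 - a


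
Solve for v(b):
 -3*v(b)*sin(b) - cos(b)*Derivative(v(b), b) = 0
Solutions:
 v(b) = C1*cos(b)^3


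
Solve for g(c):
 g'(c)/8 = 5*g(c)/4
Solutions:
 g(c) = C1*exp(10*c)


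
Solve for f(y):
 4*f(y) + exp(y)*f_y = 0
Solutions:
 f(y) = C1*exp(4*exp(-y))


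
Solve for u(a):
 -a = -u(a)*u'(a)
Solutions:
 u(a) = -sqrt(C1 + a^2)
 u(a) = sqrt(C1 + a^2)


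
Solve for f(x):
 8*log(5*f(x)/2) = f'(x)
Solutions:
 Integral(1/(-log(_y) - log(5) + log(2)), (_y, f(x)))/8 = C1 - x


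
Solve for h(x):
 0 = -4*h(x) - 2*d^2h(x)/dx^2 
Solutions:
 h(x) = C1*sin(sqrt(2)*x) + C2*cos(sqrt(2)*x)


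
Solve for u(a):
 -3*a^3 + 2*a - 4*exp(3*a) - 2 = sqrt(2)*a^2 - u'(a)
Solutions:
 u(a) = C1 + 3*a^4/4 + sqrt(2)*a^3/3 - a^2 + 2*a + 4*exp(3*a)/3


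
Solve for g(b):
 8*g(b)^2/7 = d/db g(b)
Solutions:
 g(b) = -7/(C1 + 8*b)


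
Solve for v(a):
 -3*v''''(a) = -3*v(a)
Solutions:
 v(a) = C1*exp(-a) + C2*exp(a) + C3*sin(a) + C4*cos(a)


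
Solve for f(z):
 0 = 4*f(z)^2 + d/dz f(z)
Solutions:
 f(z) = 1/(C1 + 4*z)


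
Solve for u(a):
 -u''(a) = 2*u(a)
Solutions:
 u(a) = C1*sin(sqrt(2)*a) + C2*cos(sqrt(2)*a)


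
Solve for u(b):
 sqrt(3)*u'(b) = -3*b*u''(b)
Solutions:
 u(b) = C1 + C2*b^(1 - sqrt(3)/3)


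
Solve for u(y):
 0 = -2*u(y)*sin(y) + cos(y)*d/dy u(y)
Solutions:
 u(y) = C1/cos(y)^2


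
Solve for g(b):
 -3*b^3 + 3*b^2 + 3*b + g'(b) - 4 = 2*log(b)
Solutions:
 g(b) = C1 + 3*b^4/4 - b^3 - 3*b^2/2 + 2*b*log(b) + 2*b


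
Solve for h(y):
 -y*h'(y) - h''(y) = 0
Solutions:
 h(y) = C1 + C2*erf(sqrt(2)*y/2)


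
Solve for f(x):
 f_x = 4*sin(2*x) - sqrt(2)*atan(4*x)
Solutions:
 f(x) = C1 - sqrt(2)*(x*atan(4*x) - log(16*x^2 + 1)/8) - 2*cos(2*x)


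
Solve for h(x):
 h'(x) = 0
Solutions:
 h(x) = C1


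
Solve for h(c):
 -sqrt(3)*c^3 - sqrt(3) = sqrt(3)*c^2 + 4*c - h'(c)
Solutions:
 h(c) = C1 + sqrt(3)*c^4/4 + sqrt(3)*c^3/3 + 2*c^2 + sqrt(3)*c


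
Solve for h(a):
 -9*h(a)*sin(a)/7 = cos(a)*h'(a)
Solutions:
 h(a) = C1*cos(a)^(9/7)


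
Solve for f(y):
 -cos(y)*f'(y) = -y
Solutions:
 f(y) = C1 + Integral(y/cos(y), y)


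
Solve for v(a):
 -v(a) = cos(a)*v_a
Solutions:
 v(a) = C1*sqrt(sin(a) - 1)/sqrt(sin(a) + 1)


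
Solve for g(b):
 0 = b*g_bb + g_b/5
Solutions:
 g(b) = C1 + C2*b^(4/5)


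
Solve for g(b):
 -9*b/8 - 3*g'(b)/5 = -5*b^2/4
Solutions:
 g(b) = C1 + 25*b^3/36 - 15*b^2/16


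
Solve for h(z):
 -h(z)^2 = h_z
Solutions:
 h(z) = 1/(C1 + z)


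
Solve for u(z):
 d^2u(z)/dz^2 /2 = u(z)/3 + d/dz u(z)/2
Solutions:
 u(z) = C1*exp(z*(3 - sqrt(33))/6) + C2*exp(z*(3 + sqrt(33))/6)


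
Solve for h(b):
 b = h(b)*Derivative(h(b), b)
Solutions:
 h(b) = -sqrt(C1 + b^2)
 h(b) = sqrt(C1 + b^2)


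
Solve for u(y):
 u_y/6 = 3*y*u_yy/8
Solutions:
 u(y) = C1 + C2*y^(13/9)


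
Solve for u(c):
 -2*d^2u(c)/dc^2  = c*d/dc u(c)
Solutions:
 u(c) = C1 + C2*erf(c/2)


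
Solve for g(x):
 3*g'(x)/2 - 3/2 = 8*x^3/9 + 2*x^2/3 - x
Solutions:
 g(x) = C1 + 4*x^4/27 + 4*x^3/27 - x^2/3 + x


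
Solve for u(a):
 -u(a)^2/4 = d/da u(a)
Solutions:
 u(a) = 4/(C1 + a)


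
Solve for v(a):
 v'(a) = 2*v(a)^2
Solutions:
 v(a) = -1/(C1 + 2*a)


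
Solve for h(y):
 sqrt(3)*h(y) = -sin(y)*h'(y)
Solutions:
 h(y) = C1*(cos(y) + 1)^(sqrt(3)/2)/(cos(y) - 1)^(sqrt(3)/2)


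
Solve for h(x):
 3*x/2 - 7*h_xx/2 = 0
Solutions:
 h(x) = C1 + C2*x + x^3/14


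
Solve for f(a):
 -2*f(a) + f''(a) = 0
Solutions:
 f(a) = C1*exp(-sqrt(2)*a) + C2*exp(sqrt(2)*a)


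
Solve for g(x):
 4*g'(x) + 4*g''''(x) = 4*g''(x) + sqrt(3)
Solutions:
 g(x) = C1 + C2*exp(6^(1/3)*x*(2*3^(1/3)/(sqrt(69) + 9)^(1/3) + 2^(1/3)*(sqrt(69) + 9)^(1/3))/12)*sin(2^(1/3)*3^(1/6)*x*(-2^(1/3)*3^(2/3)*(sqrt(69) + 9)^(1/3) + 6/(sqrt(69) + 9)^(1/3))/12) + C3*exp(6^(1/3)*x*(2*3^(1/3)/(sqrt(69) + 9)^(1/3) + 2^(1/3)*(sqrt(69) + 9)^(1/3))/12)*cos(2^(1/3)*3^(1/6)*x*(-2^(1/3)*3^(2/3)*(sqrt(69) + 9)^(1/3) + 6/(sqrt(69) + 9)^(1/3))/12) + C4*exp(-6^(1/3)*x*(2*3^(1/3)/(sqrt(69) + 9)^(1/3) + 2^(1/3)*(sqrt(69) + 9)^(1/3))/6) + sqrt(3)*x/4


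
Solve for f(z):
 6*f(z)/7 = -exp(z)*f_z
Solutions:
 f(z) = C1*exp(6*exp(-z)/7)


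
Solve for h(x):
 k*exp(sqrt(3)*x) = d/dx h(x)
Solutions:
 h(x) = C1 + sqrt(3)*k*exp(sqrt(3)*x)/3


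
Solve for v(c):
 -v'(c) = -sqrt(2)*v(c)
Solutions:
 v(c) = C1*exp(sqrt(2)*c)


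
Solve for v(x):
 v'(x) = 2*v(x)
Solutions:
 v(x) = C1*exp(2*x)


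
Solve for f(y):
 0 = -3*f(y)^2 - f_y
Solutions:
 f(y) = 1/(C1 + 3*y)


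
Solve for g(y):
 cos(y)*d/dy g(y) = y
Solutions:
 g(y) = C1 + Integral(y/cos(y), y)


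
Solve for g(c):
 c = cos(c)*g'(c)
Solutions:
 g(c) = C1 + Integral(c/cos(c), c)


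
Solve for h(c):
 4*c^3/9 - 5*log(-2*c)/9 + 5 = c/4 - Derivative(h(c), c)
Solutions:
 h(c) = C1 - c^4/9 + c^2/8 + 5*c*log(-c)/9 + 5*c*(-10 + log(2))/9


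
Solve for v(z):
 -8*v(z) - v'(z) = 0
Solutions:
 v(z) = C1*exp(-8*z)


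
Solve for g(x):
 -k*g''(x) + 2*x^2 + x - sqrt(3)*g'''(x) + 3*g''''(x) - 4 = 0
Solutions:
 g(x) = C1 + C2*x + C3*exp(sqrt(3)*x*(1 - sqrt(4*k + 1))/6) + C4*exp(sqrt(3)*x*(sqrt(4*k + 1) + 1)/6) + x^4/(6*k) + x^3*(1 - 4*sqrt(3)/k)/(6*k) + x^2*(-2 - sqrt(3)/(2*k) + 6/k + 6/k^2)/k


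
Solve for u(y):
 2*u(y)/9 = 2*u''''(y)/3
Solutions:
 u(y) = C1*exp(-3^(3/4)*y/3) + C2*exp(3^(3/4)*y/3) + C3*sin(3^(3/4)*y/3) + C4*cos(3^(3/4)*y/3)


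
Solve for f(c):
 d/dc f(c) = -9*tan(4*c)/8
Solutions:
 f(c) = C1 + 9*log(cos(4*c))/32


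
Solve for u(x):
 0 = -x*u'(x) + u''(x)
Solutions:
 u(x) = C1 + C2*erfi(sqrt(2)*x/2)


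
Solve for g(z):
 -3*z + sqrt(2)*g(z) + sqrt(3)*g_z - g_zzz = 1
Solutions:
 g(z) = C1*exp(-2^(1/6)*z*(2*3^(5/6)/(sqrt(9 - 2*sqrt(3)) + 3)^(1/3) + 6^(2/3)*(sqrt(9 - 2*sqrt(3)) + 3)^(1/3))/12)*sin(2^(1/6)*z*(-2^(2/3)*3^(1/6)*(sqrt(9 - 2*sqrt(3)) + 3)^(1/3) + 2*3^(1/3)/(sqrt(9 - 2*sqrt(3)) + 3)^(1/3))/4) + C2*exp(-2^(1/6)*z*(2*3^(5/6)/(sqrt(9 - 2*sqrt(3)) + 3)^(1/3) + 6^(2/3)*(sqrt(9 - 2*sqrt(3)) + 3)^(1/3))/12)*cos(2^(1/6)*z*(-2^(2/3)*3^(1/6)*(sqrt(9 - 2*sqrt(3)) + 3)^(1/3) + 2*3^(1/3)/(sqrt(9 - 2*sqrt(3)) + 3)^(1/3))/4) + C3*exp(2^(1/6)*z*(2*3^(5/6)/(sqrt(9 - 2*sqrt(3)) + 3)^(1/3) + 6^(2/3)*(sqrt(9 - 2*sqrt(3)) + 3)^(1/3))/6) + 3*sqrt(2)*z/2 - 3*sqrt(3)/2 + sqrt(2)/2


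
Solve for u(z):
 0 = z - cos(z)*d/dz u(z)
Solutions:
 u(z) = C1 + Integral(z/cos(z), z)


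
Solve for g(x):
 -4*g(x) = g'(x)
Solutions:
 g(x) = C1*exp(-4*x)


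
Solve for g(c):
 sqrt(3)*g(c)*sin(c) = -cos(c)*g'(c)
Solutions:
 g(c) = C1*cos(c)^(sqrt(3))


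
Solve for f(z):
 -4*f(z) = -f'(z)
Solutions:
 f(z) = C1*exp(4*z)


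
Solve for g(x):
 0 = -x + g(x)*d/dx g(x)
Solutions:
 g(x) = -sqrt(C1 + x^2)
 g(x) = sqrt(C1 + x^2)


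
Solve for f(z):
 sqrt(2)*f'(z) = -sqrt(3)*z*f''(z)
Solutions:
 f(z) = C1 + C2*z^(1 - sqrt(6)/3)


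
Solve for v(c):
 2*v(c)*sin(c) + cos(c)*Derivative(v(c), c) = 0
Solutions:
 v(c) = C1*cos(c)^2


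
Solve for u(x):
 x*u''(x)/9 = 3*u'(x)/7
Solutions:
 u(x) = C1 + C2*x^(34/7)


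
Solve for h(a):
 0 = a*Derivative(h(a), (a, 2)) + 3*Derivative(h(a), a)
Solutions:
 h(a) = C1 + C2/a^2


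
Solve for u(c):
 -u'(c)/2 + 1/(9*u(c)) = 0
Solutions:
 u(c) = -sqrt(C1 + 4*c)/3
 u(c) = sqrt(C1 + 4*c)/3


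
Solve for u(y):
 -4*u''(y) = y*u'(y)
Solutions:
 u(y) = C1 + C2*erf(sqrt(2)*y/4)


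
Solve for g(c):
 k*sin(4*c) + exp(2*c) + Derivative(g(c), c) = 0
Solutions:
 g(c) = C1 + k*cos(4*c)/4 - exp(2*c)/2


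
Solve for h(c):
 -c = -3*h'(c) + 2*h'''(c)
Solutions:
 h(c) = C1 + C2*exp(-sqrt(6)*c/2) + C3*exp(sqrt(6)*c/2) + c^2/6


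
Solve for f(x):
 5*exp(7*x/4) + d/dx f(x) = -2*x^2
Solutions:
 f(x) = C1 - 2*x^3/3 - 20*exp(7*x/4)/7


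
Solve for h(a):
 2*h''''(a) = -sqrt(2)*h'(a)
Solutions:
 h(a) = C1 + C4*exp(-2^(5/6)*a/2) + (C2*sin(2^(5/6)*sqrt(3)*a/4) + C3*cos(2^(5/6)*sqrt(3)*a/4))*exp(2^(5/6)*a/4)


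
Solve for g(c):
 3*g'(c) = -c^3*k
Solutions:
 g(c) = C1 - c^4*k/12


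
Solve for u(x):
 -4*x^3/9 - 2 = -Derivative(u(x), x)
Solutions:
 u(x) = C1 + x^4/9 + 2*x


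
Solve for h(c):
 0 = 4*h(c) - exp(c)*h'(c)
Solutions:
 h(c) = C1*exp(-4*exp(-c))


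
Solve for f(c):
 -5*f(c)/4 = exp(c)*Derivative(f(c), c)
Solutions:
 f(c) = C1*exp(5*exp(-c)/4)


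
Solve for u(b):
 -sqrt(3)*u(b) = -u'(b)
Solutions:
 u(b) = C1*exp(sqrt(3)*b)


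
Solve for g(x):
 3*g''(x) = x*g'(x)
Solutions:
 g(x) = C1 + C2*erfi(sqrt(6)*x/6)


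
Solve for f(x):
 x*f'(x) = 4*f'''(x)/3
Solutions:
 f(x) = C1 + Integral(C2*airyai(6^(1/3)*x/2) + C3*airybi(6^(1/3)*x/2), x)


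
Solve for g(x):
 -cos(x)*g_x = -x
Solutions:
 g(x) = C1 + Integral(x/cos(x), x)


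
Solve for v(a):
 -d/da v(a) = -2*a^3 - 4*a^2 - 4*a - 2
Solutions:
 v(a) = C1 + a^4/2 + 4*a^3/3 + 2*a^2 + 2*a


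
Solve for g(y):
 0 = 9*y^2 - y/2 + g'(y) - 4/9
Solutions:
 g(y) = C1 - 3*y^3 + y^2/4 + 4*y/9


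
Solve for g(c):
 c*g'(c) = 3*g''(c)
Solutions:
 g(c) = C1 + C2*erfi(sqrt(6)*c/6)


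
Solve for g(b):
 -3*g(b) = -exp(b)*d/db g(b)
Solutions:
 g(b) = C1*exp(-3*exp(-b))


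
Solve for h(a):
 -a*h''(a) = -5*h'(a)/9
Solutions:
 h(a) = C1 + C2*a^(14/9)


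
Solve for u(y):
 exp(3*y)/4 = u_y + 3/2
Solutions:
 u(y) = C1 - 3*y/2 + exp(3*y)/12


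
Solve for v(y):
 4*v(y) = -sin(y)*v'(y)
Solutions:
 v(y) = C1*(cos(y)^2 + 2*cos(y) + 1)/(cos(y)^2 - 2*cos(y) + 1)


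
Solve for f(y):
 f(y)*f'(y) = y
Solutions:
 f(y) = -sqrt(C1 + y^2)
 f(y) = sqrt(C1 + y^2)


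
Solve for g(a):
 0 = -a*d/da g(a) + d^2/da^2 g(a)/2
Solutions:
 g(a) = C1 + C2*erfi(a)


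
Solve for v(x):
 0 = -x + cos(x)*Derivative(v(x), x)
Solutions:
 v(x) = C1 + Integral(x/cos(x), x)


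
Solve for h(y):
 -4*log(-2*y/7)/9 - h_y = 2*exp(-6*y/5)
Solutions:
 h(y) = C1 - 4*y*log(-y)/9 + 4*y*(-log(2) + 1 + log(7))/9 + 5*exp(-6*y/5)/3


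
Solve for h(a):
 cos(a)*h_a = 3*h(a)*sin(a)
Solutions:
 h(a) = C1/cos(a)^3


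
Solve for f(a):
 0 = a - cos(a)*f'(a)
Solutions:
 f(a) = C1 + Integral(a/cos(a), a)


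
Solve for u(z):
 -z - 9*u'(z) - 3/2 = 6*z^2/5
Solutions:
 u(z) = C1 - 2*z^3/45 - z^2/18 - z/6


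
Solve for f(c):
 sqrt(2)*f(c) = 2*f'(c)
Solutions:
 f(c) = C1*exp(sqrt(2)*c/2)


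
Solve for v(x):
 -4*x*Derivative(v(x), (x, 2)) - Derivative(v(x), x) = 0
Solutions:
 v(x) = C1 + C2*x^(3/4)


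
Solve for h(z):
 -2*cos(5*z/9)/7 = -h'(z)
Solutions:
 h(z) = C1 + 18*sin(5*z/9)/35


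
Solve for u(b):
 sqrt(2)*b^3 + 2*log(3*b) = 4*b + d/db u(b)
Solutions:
 u(b) = C1 + sqrt(2)*b^4/4 - 2*b^2 + 2*b*log(b) - 2*b + b*log(9)


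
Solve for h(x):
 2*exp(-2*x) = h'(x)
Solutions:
 h(x) = C1 - exp(-2*x)


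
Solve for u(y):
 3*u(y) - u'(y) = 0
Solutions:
 u(y) = C1*exp(3*y)


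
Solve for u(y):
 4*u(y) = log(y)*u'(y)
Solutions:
 u(y) = C1*exp(4*li(y))


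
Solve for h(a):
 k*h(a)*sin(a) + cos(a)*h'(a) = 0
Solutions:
 h(a) = C1*exp(k*log(cos(a)))


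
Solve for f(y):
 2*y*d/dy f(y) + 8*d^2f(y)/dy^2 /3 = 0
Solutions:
 f(y) = C1 + C2*erf(sqrt(6)*y/4)


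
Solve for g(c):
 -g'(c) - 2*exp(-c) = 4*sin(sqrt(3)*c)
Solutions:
 g(c) = C1 + 4*sqrt(3)*cos(sqrt(3)*c)/3 + 2*exp(-c)


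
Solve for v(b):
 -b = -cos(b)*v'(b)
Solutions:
 v(b) = C1 + Integral(b/cos(b), b)


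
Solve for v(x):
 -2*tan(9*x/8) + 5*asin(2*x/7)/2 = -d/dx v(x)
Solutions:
 v(x) = C1 - 5*x*asin(2*x/7)/2 - 5*sqrt(49 - 4*x^2)/4 - 16*log(cos(9*x/8))/9


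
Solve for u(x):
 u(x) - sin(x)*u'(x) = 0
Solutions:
 u(x) = C1*sqrt(cos(x) - 1)/sqrt(cos(x) + 1)


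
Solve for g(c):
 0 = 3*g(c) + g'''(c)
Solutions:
 g(c) = C3*exp(-3^(1/3)*c) + (C1*sin(3^(5/6)*c/2) + C2*cos(3^(5/6)*c/2))*exp(3^(1/3)*c/2)


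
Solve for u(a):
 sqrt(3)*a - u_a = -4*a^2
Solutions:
 u(a) = C1 + 4*a^3/3 + sqrt(3)*a^2/2


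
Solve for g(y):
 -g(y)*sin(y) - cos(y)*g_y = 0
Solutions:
 g(y) = C1*cos(y)


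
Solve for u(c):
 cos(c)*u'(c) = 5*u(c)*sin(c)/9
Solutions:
 u(c) = C1/cos(c)^(5/9)


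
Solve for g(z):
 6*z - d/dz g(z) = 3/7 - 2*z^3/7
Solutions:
 g(z) = C1 + z^4/14 + 3*z^2 - 3*z/7


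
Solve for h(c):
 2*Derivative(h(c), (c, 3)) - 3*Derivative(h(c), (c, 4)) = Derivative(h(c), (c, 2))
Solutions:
 h(c) = C1 + C2*c + (C3*sin(sqrt(2)*c/3) + C4*cos(sqrt(2)*c/3))*exp(c/3)


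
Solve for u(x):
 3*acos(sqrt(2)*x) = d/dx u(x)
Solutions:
 u(x) = C1 + 3*x*acos(sqrt(2)*x) - 3*sqrt(2)*sqrt(1 - 2*x^2)/2


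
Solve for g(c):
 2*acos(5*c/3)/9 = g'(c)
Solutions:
 g(c) = C1 + 2*c*acos(5*c/3)/9 - 2*sqrt(9 - 25*c^2)/45


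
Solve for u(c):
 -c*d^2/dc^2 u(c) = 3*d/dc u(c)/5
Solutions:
 u(c) = C1 + C2*c^(2/5)


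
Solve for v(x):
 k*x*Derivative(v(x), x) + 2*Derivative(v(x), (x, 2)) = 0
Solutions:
 v(x) = Piecewise((-sqrt(pi)*C1*erf(sqrt(k)*x/2)/sqrt(k) - C2, (k > 0) | (k < 0)), (-C1*x - C2, True))


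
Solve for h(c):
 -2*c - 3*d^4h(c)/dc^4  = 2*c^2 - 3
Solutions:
 h(c) = C1 + C2*c + C3*c^2 + C4*c^3 - c^6/540 - c^5/180 + c^4/24


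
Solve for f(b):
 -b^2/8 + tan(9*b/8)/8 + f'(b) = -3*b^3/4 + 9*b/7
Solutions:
 f(b) = C1 - 3*b^4/16 + b^3/24 + 9*b^2/14 + log(cos(9*b/8))/9


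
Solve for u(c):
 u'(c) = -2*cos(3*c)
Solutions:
 u(c) = C1 - 2*sin(3*c)/3


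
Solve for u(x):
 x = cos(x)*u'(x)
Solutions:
 u(x) = C1 + Integral(x/cos(x), x)


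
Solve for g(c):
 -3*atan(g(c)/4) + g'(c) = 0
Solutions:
 Integral(1/atan(_y/4), (_y, g(c))) = C1 + 3*c


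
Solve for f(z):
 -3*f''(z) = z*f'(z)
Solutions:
 f(z) = C1 + C2*erf(sqrt(6)*z/6)


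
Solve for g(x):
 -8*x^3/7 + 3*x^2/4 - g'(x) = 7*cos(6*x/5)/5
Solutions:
 g(x) = C1 - 2*x^4/7 + x^3/4 - 7*sin(6*x/5)/6


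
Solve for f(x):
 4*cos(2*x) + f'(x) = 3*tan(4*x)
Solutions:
 f(x) = C1 - 3*log(cos(4*x))/4 - 2*sin(2*x)


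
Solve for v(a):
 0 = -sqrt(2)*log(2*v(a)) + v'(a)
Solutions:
 -sqrt(2)*Integral(1/(log(_y) + log(2)), (_y, v(a)))/2 = C1 - a


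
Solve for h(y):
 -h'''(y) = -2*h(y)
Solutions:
 h(y) = C3*exp(2^(1/3)*y) + (C1*sin(2^(1/3)*sqrt(3)*y/2) + C2*cos(2^(1/3)*sqrt(3)*y/2))*exp(-2^(1/3)*y/2)


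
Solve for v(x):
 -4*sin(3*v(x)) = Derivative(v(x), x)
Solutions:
 v(x) = -acos((-C1 - exp(24*x))/(C1 - exp(24*x)))/3 + 2*pi/3
 v(x) = acos((-C1 - exp(24*x))/(C1 - exp(24*x)))/3


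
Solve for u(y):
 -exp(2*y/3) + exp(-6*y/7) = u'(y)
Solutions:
 u(y) = C1 - 3*exp(2*y/3)/2 - 7*exp(-6*y/7)/6


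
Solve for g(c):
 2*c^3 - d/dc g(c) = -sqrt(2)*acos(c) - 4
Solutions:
 g(c) = C1 + c^4/2 + 4*c + sqrt(2)*(c*acos(c) - sqrt(1 - c^2))


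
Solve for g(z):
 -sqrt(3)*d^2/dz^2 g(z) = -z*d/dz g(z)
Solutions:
 g(z) = C1 + C2*erfi(sqrt(2)*3^(3/4)*z/6)


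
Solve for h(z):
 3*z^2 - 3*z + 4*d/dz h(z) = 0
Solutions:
 h(z) = C1 - z^3/4 + 3*z^2/8


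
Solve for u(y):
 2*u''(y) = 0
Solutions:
 u(y) = C1 + C2*y


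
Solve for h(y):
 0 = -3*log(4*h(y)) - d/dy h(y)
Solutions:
 Integral(1/(log(_y) + 2*log(2)), (_y, h(y)))/3 = C1 - y


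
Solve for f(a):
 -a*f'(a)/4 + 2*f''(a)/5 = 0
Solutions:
 f(a) = C1 + C2*erfi(sqrt(5)*a/4)


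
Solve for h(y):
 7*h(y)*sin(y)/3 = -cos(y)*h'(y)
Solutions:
 h(y) = C1*cos(y)^(7/3)


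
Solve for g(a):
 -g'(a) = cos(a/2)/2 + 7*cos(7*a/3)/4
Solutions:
 g(a) = C1 - sin(a/2) - 3*sin(7*a/3)/4


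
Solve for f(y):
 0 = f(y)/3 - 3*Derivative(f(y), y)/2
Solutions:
 f(y) = C1*exp(2*y/9)


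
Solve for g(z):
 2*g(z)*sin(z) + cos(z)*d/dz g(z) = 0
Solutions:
 g(z) = C1*cos(z)^2


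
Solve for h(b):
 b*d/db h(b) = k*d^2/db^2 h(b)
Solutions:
 h(b) = C1 + C2*erf(sqrt(2)*b*sqrt(-1/k)/2)/sqrt(-1/k)


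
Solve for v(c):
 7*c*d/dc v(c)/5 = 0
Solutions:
 v(c) = C1


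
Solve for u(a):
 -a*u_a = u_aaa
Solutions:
 u(a) = C1 + Integral(C2*airyai(-a) + C3*airybi(-a), a)


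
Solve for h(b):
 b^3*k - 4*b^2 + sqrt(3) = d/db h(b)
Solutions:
 h(b) = C1 + b^4*k/4 - 4*b^3/3 + sqrt(3)*b


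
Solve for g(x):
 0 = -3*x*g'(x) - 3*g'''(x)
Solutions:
 g(x) = C1 + Integral(C2*airyai(-x) + C3*airybi(-x), x)


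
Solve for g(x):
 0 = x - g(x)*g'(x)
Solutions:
 g(x) = -sqrt(C1 + x^2)
 g(x) = sqrt(C1 + x^2)


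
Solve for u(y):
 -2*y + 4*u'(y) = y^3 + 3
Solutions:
 u(y) = C1 + y^4/16 + y^2/4 + 3*y/4


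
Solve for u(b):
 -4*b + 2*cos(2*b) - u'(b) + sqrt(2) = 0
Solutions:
 u(b) = C1 - 2*b^2 + sqrt(2)*b + sin(2*b)


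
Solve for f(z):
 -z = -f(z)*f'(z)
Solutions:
 f(z) = -sqrt(C1 + z^2)
 f(z) = sqrt(C1 + z^2)


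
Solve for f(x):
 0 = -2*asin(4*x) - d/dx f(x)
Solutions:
 f(x) = C1 - 2*x*asin(4*x) - sqrt(1 - 16*x^2)/2


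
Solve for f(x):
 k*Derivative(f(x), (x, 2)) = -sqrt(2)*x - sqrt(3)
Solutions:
 f(x) = C1 + C2*x - sqrt(2)*x^3/(6*k) - sqrt(3)*x^2/(2*k)


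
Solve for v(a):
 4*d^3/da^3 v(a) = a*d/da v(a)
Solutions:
 v(a) = C1 + Integral(C2*airyai(2^(1/3)*a/2) + C3*airybi(2^(1/3)*a/2), a)


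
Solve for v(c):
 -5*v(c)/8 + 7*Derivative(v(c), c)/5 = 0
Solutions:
 v(c) = C1*exp(25*c/56)


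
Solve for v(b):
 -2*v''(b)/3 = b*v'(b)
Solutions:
 v(b) = C1 + C2*erf(sqrt(3)*b/2)


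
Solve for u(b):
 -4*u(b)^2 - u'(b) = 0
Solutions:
 u(b) = 1/(C1 + 4*b)


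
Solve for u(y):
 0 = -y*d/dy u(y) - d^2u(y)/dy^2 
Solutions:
 u(y) = C1 + C2*erf(sqrt(2)*y/2)


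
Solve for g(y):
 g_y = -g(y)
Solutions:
 g(y) = C1*exp(-y)


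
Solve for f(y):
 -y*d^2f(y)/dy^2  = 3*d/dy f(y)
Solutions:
 f(y) = C1 + C2/y^2


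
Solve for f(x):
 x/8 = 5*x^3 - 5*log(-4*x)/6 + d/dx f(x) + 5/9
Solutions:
 f(x) = C1 - 5*x^4/4 + x^2/16 + 5*x*log(-x)/6 + 5*x*(-5 + 6*log(2))/18


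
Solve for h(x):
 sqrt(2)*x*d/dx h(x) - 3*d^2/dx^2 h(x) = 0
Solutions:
 h(x) = C1 + C2*erfi(2^(3/4)*sqrt(3)*x/6)


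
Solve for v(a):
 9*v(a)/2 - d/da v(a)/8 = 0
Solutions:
 v(a) = C1*exp(36*a)


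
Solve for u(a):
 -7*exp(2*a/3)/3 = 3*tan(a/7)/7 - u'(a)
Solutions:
 u(a) = C1 + 7*exp(2*a/3)/2 - 3*log(cos(a/7))


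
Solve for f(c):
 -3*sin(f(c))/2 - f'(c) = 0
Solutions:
 f(c) = -acos((-C1 - exp(3*c))/(C1 - exp(3*c))) + 2*pi
 f(c) = acos((-C1 - exp(3*c))/(C1 - exp(3*c)))


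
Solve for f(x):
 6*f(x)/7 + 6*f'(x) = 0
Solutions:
 f(x) = C1*exp(-x/7)


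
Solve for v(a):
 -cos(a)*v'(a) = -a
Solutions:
 v(a) = C1 + Integral(a/cos(a), a)


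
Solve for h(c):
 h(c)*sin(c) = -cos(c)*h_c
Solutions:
 h(c) = C1*cos(c)


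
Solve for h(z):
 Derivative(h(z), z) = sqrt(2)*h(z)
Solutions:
 h(z) = C1*exp(sqrt(2)*z)


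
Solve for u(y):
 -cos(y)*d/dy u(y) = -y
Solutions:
 u(y) = C1 + Integral(y/cos(y), y)


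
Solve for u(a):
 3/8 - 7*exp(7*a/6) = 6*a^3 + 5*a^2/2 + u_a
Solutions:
 u(a) = C1 - 3*a^4/2 - 5*a^3/6 + 3*a/8 - 6*exp(7*a/6)


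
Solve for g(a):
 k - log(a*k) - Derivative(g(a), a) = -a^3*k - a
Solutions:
 g(a) = C1 + a^4*k/4 + a^2/2 + a*(k + 1) - a*log(a*k)


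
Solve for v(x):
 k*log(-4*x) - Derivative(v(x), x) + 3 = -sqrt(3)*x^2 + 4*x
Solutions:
 v(x) = C1 + k*x*log(-x) + sqrt(3)*x^3/3 - 2*x^2 + x*(-k + 2*k*log(2) + 3)


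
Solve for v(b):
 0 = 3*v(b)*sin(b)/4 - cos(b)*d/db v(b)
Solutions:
 v(b) = C1/cos(b)^(3/4)


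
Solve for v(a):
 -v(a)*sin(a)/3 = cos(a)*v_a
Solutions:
 v(a) = C1*cos(a)^(1/3)


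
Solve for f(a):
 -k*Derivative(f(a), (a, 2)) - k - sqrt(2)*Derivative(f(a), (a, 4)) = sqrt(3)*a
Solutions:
 f(a) = C1 + C2*a + C3*exp(-2^(3/4)*a*sqrt(-k)/2) + C4*exp(2^(3/4)*a*sqrt(-k)/2) - sqrt(3)*a^3/(6*k) - a^2/2


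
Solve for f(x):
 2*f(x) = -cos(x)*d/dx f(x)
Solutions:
 f(x) = C1*(sin(x) - 1)/(sin(x) + 1)


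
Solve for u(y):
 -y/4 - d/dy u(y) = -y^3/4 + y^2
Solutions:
 u(y) = C1 + y^4/16 - y^3/3 - y^2/8


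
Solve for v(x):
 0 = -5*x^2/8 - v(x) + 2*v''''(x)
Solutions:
 v(x) = C1*exp(-2^(3/4)*x/2) + C2*exp(2^(3/4)*x/2) + C3*sin(2^(3/4)*x/2) + C4*cos(2^(3/4)*x/2) - 5*x^2/8


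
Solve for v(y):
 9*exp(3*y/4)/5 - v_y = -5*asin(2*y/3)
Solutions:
 v(y) = C1 + 5*y*asin(2*y/3) + 5*sqrt(9 - 4*y^2)/2 + 12*exp(3*y/4)/5


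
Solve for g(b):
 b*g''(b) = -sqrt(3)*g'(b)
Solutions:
 g(b) = C1 + C2*b^(1 - sqrt(3))


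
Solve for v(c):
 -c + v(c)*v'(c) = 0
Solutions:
 v(c) = -sqrt(C1 + c^2)
 v(c) = sqrt(C1 + c^2)


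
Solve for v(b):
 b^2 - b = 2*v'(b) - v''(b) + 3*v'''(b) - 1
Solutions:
 v(b) = C1 + b^3/6 - b + (C2*sin(sqrt(23)*b/6) + C3*cos(sqrt(23)*b/6))*exp(b/6)


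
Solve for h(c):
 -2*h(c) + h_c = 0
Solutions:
 h(c) = C1*exp(2*c)


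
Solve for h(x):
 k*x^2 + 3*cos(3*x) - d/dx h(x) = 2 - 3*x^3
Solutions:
 h(x) = C1 + k*x^3/3 + 3*x^4/4 - 2*x + sin(3*x)


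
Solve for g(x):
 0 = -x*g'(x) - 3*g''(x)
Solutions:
 g(x) = C1 + C2*erf(sqrt(6)*x/6)


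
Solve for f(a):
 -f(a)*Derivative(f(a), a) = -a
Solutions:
 f(a) = -sqrt(C1 + a^2)
 f(a) = sqrt(C1 + a^2)


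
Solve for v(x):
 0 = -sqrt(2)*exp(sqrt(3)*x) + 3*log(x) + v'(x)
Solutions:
 v(x) = C1 - 3*x*log(x) + 3*x + sqrt(6)*exp(sqrt(3)*x)/3


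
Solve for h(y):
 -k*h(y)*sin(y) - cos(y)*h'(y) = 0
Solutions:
 h(y) = C1*exp(k*log(cos(y)))


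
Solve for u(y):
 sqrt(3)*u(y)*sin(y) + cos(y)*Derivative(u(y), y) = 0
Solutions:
 u(y) = C1*cos(y)^(sqrt(3))


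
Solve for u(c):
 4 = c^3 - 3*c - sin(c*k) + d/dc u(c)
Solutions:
 u(c) = C1 - c^4/4 + 3*c^2/2 + 4*c - cos(c*k)/k


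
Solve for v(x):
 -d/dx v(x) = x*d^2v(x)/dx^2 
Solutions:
 v(x) = C1 + C2*log(x)


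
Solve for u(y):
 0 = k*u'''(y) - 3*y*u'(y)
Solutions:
 u(y) = C1 + Integral(C2*airyai(3^(1/3)*y*(1/k)^(1/3)) + C3*airybi(3^(1/3)*y*(1/k)^(1/3)), y)


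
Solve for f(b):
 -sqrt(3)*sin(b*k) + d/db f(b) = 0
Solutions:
 f(b) = C1 - sqrt(3)*cos(b*k)/k


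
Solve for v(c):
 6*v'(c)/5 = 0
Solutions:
 v(c) = C1


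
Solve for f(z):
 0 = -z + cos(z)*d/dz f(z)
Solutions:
 f(z) = C1 + Integral(z/cos(z), z)


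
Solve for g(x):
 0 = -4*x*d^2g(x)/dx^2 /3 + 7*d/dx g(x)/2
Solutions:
 g(x) = C1 + C2*x^(29/8)


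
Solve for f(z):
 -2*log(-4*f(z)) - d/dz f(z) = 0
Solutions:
 Integral(1/(log(-_y) + 2*log(2)), (_y, f(z)))/2 = C1 - z


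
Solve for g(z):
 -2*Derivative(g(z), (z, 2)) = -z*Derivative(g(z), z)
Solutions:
 g(z) = C1 + C2*erfi(z/2)


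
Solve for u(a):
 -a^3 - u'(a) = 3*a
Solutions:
 u(a) = C1 - a^4/4 - 3*a^2/2


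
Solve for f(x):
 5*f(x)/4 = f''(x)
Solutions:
 f(x) = C1*exp(-sqrt(5)*x/2) + C2*exp(sqrt(5)*x/2)


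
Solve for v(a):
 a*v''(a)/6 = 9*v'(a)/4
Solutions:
 v(a) = C1 + C2*a^(29/2)


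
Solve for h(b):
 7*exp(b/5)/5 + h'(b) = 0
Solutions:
 h(b) = C1 - 7*exp(b/5)


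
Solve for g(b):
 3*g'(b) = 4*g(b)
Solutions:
 g(b) = C1*exp(4*b/3)


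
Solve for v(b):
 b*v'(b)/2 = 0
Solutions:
 v(b) = C1


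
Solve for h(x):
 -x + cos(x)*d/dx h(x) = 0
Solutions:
 h(x) = C1 + Integral(x/cos(x), x)


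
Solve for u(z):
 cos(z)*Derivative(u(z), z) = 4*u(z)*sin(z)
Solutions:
 u(z) = C1/cos(z)^4


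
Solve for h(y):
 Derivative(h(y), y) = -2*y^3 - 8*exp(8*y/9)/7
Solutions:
 h(y) = C1 - y^4/2 - 9*exp(8*y/9)/7


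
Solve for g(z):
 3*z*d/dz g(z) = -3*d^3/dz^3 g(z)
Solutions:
 g(z) = C1 + Integral(C2*airyai(-z) + C3*airybi(-z), z)


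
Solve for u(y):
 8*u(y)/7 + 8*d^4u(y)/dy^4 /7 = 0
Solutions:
 u(y) = (C1*sin(sqrt(2)*y/2) + C2*cos(sqrt(2)*y/2))*exp(-sqrt(2)*y/2) + (C3*sin(sqrt(2)*y/2) + C4*cos(sqrt(2)*y/2))*exp(sqrt(2)*y/2)


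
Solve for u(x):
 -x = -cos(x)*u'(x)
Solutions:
 u(x) = C1 + Integral(x/cos(x), x)


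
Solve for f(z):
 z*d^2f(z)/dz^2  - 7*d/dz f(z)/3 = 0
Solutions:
 f(z) = C1 + C2*z^(10/3)


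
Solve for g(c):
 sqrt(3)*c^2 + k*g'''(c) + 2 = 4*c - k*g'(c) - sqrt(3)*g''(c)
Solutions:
 g(c) = C1 + C2*exp(c*(sqrt(3 - 4*k^2) - sqrt(3))/(2*k)) + C3*exp(-c*(sqrt(3 - 4*k^2) + sqrt(3))/(2*k)) - sqrt(3)*c^3/(3*k) + 2*c^2/k + 3*c^2/k^2 - 2*c/k + 2*sqrt(3)*c/k - 4*sqrt(3)*c/k^2 - 6*sqrt(3)*c/k^3


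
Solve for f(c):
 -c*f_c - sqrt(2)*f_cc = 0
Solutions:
 f(c) = C1 + C2*erf(2^(1/4)*c/2)


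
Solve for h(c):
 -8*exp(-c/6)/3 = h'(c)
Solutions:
 h(c) = C1 + 16*exp(-c/6)


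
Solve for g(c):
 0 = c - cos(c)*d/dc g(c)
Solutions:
 g(c) = C1 + Integral(c/cos(c), c)


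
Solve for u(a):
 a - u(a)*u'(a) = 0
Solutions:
 u(a) = -sqrt(C1 + a^2)
 u(a) = sqrt(C1 + a^2)


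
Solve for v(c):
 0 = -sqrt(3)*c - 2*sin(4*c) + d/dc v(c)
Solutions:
 v(c) = C1 + sqrt(3)*c^2/2 - cos(4*c)/2


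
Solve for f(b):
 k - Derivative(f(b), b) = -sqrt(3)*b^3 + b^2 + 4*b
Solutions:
 f(b) = C1 + sqrt(3)*b^4/4 - b^3/3 - 2*b^2 + b*k


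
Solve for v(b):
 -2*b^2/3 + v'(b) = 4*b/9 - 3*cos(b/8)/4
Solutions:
 v(b) = C1 + 2*b^3/9 + 2*b^2/9 - 6*sin(b/8)


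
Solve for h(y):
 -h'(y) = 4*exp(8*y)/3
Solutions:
 h(y) = C1 - exp(8*y)/6


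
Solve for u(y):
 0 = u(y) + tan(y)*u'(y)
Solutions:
 u(y) = C1/sin(y)


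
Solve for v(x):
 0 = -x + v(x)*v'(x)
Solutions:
 v(x) = -sqrt(C1 + x^2)
 v(x) = sqrt(C1 + x^2)


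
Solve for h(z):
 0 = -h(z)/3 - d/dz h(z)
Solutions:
 h(z) = C1*exp(-z/3)


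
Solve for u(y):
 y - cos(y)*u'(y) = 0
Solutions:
 u(y) = C1 + Integral(y/cos(y), y)


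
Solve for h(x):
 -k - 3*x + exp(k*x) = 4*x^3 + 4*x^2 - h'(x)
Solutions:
 h(x) = C1 + k*x + x^4 + 4*x^3/3 + 3*x^2/2 - exp(k*x)/k


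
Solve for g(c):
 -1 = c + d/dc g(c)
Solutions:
 g(c) = C1 - c^2/2 - c


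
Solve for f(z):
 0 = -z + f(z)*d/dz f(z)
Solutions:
 f(z) = -sqrt(C1 + z^2)
 f(z) = sqrt(C1 + z^2)


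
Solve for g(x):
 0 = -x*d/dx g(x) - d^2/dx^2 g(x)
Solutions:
 g(x) = C1 + C2*erf(sqrt(2)*x/2)


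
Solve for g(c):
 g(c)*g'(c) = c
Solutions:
 g(c) = -sqrt(C1 + c^2)
 g(c) = sqrt(C1 + c^2)


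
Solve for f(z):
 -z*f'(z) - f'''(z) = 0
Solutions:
 f(z) = C1 + Integral(C2*airyai(-z) + C3*airybi(-z), z)


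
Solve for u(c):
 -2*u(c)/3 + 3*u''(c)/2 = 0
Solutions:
 u(c) = C1*exp(-2*c/3) + C2*exp(2*c/3)


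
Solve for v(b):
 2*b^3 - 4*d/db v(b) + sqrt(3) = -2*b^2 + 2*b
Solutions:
 v(b) = C1 + b^4/8 + b^3/6 - b^2/4 + sqrt(3)*b/4


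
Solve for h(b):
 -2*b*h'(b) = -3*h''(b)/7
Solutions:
 h(b) = C1 + C2*erfi(sqrt(21)*b/3)


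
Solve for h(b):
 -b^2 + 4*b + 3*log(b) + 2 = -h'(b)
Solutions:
 h(b) = C1 + b^3/3 - 2*b^2 - 3*b*log(b) + b


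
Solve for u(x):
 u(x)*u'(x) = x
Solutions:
 u(x) = -sqrt(C1 + x^2)
 u(x) = sqrt(C1 + x^2)


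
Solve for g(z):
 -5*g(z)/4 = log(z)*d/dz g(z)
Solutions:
 g(z) = C1*exp(-5*li(z)/4)


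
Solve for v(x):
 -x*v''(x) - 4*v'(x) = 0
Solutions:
 v(x) = C1 + C2/x^3


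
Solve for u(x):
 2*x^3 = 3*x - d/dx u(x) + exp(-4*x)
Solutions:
 u(x) = C1 - x^4/2 + 3*x^2/2 - exp(-4*x)/4


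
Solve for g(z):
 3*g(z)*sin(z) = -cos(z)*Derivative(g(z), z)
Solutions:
 g(z) = C1*cos(z)^3


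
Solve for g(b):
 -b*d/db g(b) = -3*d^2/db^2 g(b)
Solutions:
 g(b) = C1 + C2*erfi(sqrt(6)*b/6)


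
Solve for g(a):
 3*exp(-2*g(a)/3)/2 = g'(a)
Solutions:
 g(a) = 3*log(-sqrt(C1 + 3*a)) - 3*log(3)/2
 g(a) = 3*log(C1 + 3*a)/2 - 3*log(3)/2


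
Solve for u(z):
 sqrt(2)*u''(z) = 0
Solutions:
 u(z) = C1 + C2*z


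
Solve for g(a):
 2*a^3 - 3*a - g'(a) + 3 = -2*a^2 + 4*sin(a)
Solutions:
 g(a) = C1 + a^4/2 + 2*a^3/3 - 3*a^2/2 + 3*a + 4*cos(a)


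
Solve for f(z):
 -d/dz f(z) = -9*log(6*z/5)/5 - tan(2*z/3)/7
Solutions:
 f(z) = C1 + 9*z*log(z)/5 - 9*z*log(5)/5 - 9*z/5 + 9*z*log(6)/5 - 3*log(cos(2*z/3))/14


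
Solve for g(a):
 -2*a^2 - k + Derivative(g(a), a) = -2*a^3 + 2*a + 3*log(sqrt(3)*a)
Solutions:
 g(a) = C1 - a^4/2 + 2*a^3/3 + a^2 + a*k + 3*a*log(a) - 3*a + 3*a*log(3)/2


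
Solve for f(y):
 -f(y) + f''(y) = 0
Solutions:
 f(y) = C1*exp(-y) + C2*exp(y)


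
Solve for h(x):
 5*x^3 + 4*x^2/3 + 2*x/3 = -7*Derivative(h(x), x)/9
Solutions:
 h(x) = C1 - 45*x^4/28 - 4*x^3/7 - 3*x^2/7


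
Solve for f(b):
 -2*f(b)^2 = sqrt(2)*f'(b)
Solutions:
 f(b) = 1/(C1 + sqrt(2)*b)


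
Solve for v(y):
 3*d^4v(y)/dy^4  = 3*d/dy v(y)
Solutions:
 v(y) = C1 + C4*exp(y) + (C2*sin(sqrt(3)*y/2) + C3*cos(sqrt(3)*y/2))*exp(-y/2)


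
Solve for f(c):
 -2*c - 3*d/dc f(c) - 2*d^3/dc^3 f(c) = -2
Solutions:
 f(c) = C1 + C2*sin(sqrt(6)*c/2) + C3*cos(sqrt(6)*c/2) - c^2/3 + 2*c/3


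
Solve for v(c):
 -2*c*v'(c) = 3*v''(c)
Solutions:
 v(c) = C1 + C2*erf(sqrt(3)*c/3)


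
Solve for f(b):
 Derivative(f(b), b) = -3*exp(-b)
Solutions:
 f(b) = C1 + 3*exp(-b)


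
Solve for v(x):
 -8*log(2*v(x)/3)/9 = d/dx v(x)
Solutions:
 9*Integral(1/(log(_y) - log(3) + log(2)), (_y, v(x)))/8 = C1 - x


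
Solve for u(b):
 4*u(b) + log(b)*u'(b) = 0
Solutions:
 u(b) = C1*exp(-4*li(b))


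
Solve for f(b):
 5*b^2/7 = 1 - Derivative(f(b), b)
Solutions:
 f(b) = C1 - 5*b^3/21 + b


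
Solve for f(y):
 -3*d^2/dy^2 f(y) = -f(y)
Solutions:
 f(y) = C1*exp(-sqrt(3)*y/3) + C2*exp(sqrt(3)*y/3)


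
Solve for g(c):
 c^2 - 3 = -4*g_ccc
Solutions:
 g(c) = C1 + C2*c + C3*c^2 - c^5/240 + c^3/8


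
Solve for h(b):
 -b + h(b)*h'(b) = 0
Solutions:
 h(b) = -sqrt(C1 + b^2)
 h(b) = sqrt(C1 + b^2)


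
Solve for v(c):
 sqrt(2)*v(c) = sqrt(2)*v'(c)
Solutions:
 v(c) = C1*exp(c)


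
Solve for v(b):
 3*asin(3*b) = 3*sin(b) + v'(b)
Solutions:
 v(b) = C1 + 3*b*asin(3*b) + sqrt(1 - 9*b^2) + 3*cos(b)


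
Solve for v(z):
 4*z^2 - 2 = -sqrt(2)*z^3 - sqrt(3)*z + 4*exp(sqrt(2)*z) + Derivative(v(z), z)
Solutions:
 v(z) = C1 + sqrt(2)*z^4/4 + 4*z^3/3 + sqrt(3)*z^2/2 - 2*z - 2*sqrt(2)*exp(sqrt(2)*z)


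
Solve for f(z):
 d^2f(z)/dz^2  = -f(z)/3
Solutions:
 f(z) = C1*sin(sqrt(3)*z/3) + C2*cos(sqrt(3)*z/3)
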